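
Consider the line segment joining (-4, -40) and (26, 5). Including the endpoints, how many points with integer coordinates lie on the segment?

16

The number of lattice points on a segment between lattice points is gcd(|Δx|,|Δy|) + 1 = gcd(30,45) + 1 = 15 + 1 = 16.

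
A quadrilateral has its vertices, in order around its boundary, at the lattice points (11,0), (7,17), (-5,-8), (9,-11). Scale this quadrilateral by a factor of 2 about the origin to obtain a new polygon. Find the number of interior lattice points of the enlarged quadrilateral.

925

Using the shoelace formula, 2A = |[11·17 − 7·0] + [7·(-8) − (-5)·17] + [(-5)·(-11) − 9·(-8)] + [9·0 − 11·(-11)]| = 464, so the area is 232.
Summing gcd(|Δx|,|Δy|) over the edges gives the boundary count: gcd(4,17) + gcd(12,25) + gcd(14,3) + gcd(2,11) = 1+1+1+1 = 4.
Scaling by 2 multiplies the area by 2² = 4 (so the new area is 928) and multiplies the boundary lattice-point count by 2, giving 8.
By Pick's theorem, the interior count of the dilated polygon is 928 − 8/2 + 1 = 925.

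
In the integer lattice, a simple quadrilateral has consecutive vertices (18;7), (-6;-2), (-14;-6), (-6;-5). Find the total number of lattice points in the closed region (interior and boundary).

The shoelace formula gives twice the area as |[18·(-2) − (-6)·7] + [(-6)·(-6) − (-14)·(-2)] + [(-14)·(-5) − (-6)·(-6)] + [(-6)·7 − 18·(-5)]| = 96, so the area is 48.
Along each edge there are gcd(|Δx|,|Δy|)+1 lattice points, so counting each shared vertex once the boundary has gcd(24,9) + gcd(8,4) + gcd(8,1) + gcd(24,12) = 3+4+1+12 = 20.
Pick's theorem gives I = A − B/2 + 1 = 48 − 20/2 + 1 = 39, so the closed region contains I + B = 39 + 20 = 59 lattice points.

59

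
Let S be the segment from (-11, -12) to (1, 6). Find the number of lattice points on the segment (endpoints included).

7

The number of lattice points on a segment between lattice points is gcd(|Δx|,|Δy|) + 1 = gcd(12,18) + 1 = 6 + 1 = 7.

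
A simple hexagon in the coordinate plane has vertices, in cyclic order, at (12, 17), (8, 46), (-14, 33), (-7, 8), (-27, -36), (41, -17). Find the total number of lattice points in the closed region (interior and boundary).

The shoelace formula gives twice the area as |[12·46 − 8·17] + [8·33 − (-14)·46] + [(-14)·8 − (-7)·33] + [(-7)·(-36) − (-27)·8] + [(-27)·(-17) − 41·(-36)] + [41·17 − 12·(-17)]| = 4747, so the area is 4747/2.
Summing gcd(|Δx|,|Δy|) over the edges gives the boundary count: gcd(4,29) + gcd(22,13) + gcd(7,25) + gcd(20,44) + gcd(68,19) + gcd(29,34) = 1+1+1+4+1+1 = 9.
Pick's theorem gives I = A − B/2 + 1 = 4747/2 − 9/2 + 1 = 2370, so the closed region contains I + B = 2370 + 9 = 2379 lattice points.

2379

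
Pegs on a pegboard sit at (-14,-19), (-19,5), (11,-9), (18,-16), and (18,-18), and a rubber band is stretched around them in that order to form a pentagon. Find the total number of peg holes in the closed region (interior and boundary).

487

The shoelace formula gives twice the area as |((-14)·5 − (-19)·(-19)) + ((-19)·(-9) − 11·5) + (11·(-16) − 18·(-9)) + (18·(-18) − 18·(-16)) + (18·(-19) − (-14)·(-18))| = 959, so the area is 959/2.
The number of boundary lattice points is Σ gcd(|Δx|,|Δy|) = gcd(5,24) + gcd(30,14) + gcd(7,7) + gcd(0,2) + gcd(32,1) = 1+2+7+2+1 = 13.
Pick's theorem gives I = A − B/2 + 1 = 959/2 − 13/2 + 1 = 474, so the closed region contains I + B = 474 + 13 = 487 lattice points.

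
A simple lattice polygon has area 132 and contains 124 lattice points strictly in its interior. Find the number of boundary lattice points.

18

Pick's theorem gives A = I + B/2 − 1, so B = 2(A − I + 1) = 2(132 − 124 + 1) = 18.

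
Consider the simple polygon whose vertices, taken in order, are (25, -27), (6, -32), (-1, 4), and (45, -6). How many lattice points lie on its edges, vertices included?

Summing gcd(|Δx|,|Δy|) over the edges gives the boundary count: gcd(19,5) + gcd(7,36) + gcd(46,10) + gcd(20,21) = 1+1+2+1 = 5.

5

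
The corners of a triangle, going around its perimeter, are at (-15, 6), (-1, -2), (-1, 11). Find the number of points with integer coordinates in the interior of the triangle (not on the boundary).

84

The shoelace formula gives twice the area as |[(-15)·(-2) − (-1)·6] + [(-1)·11 − (-1)·(-2)] + [(-1)·6 − (-15)·11]| = 182, so the area is 91.
Along each edge there are gcd(|Δx|,|Δy|)+1 lattice points, so counting each shared vertex once the boundary has gcd(14,8) + gcd(0,13) + gcd(14,5) = 2+13+1 = 16.
Pick's theorem gives I = A − B/2 + 1 = 91 − 16/2 + 1 = 84.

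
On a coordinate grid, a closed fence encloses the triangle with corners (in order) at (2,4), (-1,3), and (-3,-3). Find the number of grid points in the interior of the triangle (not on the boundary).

7

By the shoelace formula, twice the signed area is |(2·3 − (-1)·4) + ((-1)·(-3) − (-3)·3) + ((-3)·4 − 2·(-3))| = 16, so the area is 8.
Summing gcd(|Δx|,|Δy|) over the edges gives the boundary count: gcd(3,1) + gcd(2,6) + gcd(5,7) = 1+2+1 = 4.
By Pick's theorem A = I + B/2 − 1, so I = 8 − 4/2 + 1 = 7.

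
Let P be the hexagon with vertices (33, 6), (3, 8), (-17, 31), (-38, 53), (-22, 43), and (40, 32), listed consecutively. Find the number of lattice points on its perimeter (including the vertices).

Along each edge there are gcd(|Δx|,|Δy|)+1 lattice points, so counting each shared vertex once the boundary has gcd(30,2) + gcd(20,23) + gcd(21,22) + gcd(16,10) + gcd(62,11) + gcd(7,26) = 2+1+1+2+1+1 = 8.

8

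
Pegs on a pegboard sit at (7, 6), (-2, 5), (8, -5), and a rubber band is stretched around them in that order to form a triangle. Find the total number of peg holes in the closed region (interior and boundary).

Using the shoelace formula, 2A = |(7·5 − (-2)·6) + ((-2)·(-5) − 8·5) + (8·6 − 7·(-5))| = 100, so the area is 50.
Summing gcd(|Δx|,|Δy|) over the edges gives the boundary count: gcd(9,1) + gcd(10,10) + gcd(1,11) = 1+10+1 = 12.
Pick's theorem gives I = A − B/2 + 1 = 50 − 12/2 + 1 = 45, so the closed region contains I + B = 45 + 12 = 57 lattice points.

57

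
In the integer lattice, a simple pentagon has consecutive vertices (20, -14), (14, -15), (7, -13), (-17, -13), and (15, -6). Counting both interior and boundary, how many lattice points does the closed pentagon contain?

The shoelace formula gives twice the area as |[20·(-15) − 14·(-14)] + [14·(-13) − 7·(-15)] + [7·(-13) − (-17)·(-13)] + [(-17)·(-6) − 15·(-13)] + [15·(-14) − 20·(-6)]| = 286, so the area is 143.
Summing gcd(|Δx|,|Δy|) over the edges gives the boundary count: gcd(6,1) + gcd(7,2) + gcd(24,0) + gcd(32,7) + gcd(5,8) = 1+1+24+1+1 = 28.
Pick's theorem gives I = A − B/2 + 1 = 143 − 28/2 + 1 = 130, so the closed region contains I + B = 130 + 28 = 158 lattice points.

158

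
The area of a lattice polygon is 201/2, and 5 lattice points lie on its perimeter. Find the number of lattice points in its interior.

99

Pick's theorem A = I + B/2 − 1 rearranges to I = A − B/2 + 1 = 201/2 − 5/2 + 1 = 99.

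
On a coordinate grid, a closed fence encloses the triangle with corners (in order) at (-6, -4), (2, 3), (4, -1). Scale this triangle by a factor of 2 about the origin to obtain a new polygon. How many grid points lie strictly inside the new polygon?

By the shoelace formula, twice the signed area is |[(-6)·3 − 2·(-4)] + [2·(-1) − 4·3] + [4·(-4) − (-6)·(-1)]| = 46, so the area is 23.
Summing gcd(|Δx|,|Δy|) over the edges gives the boundary count: gcd(8,7) + gcd(2,4) + gcd(10,3) = 1+2+1 = 4.
Scaling by 2 multiplies the area by 2² = 4 (so the new area is 92) and multiplies the boundary lattice-point count by 2, giving 8.
By Pick's theorem, the interior count of the dilated polygon is 92 − 8/2 + 1 = 89.

89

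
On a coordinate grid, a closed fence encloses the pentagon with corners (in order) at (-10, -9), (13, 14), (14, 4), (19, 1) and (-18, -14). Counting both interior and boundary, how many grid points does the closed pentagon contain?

242

Using the shoelace formula, 2A = |[(-10)·14 − 13·(-9)] + [13·4 − 14·14] + [14·1 − 19·4] + [19·(-14) − (-18)·1] + [(-18)·(-9) − (-10)·(-14)]| = 455, so the area is 227.5.
The number of boundary lattice points is Σ gcd(|Δx|,|Δy|) = gcd(23,23) + gcd(1,10) + gcd(5,3) + gcd(37,15) + gcd(8,5) = 23+1+1+1+1 = 27.
Pick's theorem gives I = A − B/2 + 1 = 227.5 − 27/2 + 1 = 215, so the closed region contains I + B = 215 + 27 = 242 lattice points.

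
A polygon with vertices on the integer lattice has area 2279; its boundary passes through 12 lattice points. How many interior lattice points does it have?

2274

From Pick's theorem, I = A − B/2 + 1 = 2279 − 12/2 + 1 = 2274.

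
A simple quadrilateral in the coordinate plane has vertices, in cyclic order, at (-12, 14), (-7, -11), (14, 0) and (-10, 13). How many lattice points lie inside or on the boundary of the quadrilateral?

The shoelace formula gives twice the area as |[(-12)·(-11) − (-7)·14] + [(-7)·0 − 14·(-11)] + [14·13 − (-10)·0] + [(-10)·14 − (-12)·13]| = 582, so the area is 291.
The number of boundary lattice points is Σ gcd(|Δx|,|Δy|) = gcd(5,25) + gcd(21,11) + gcd(24,13) + gcd(2,1) = 5+1+1+1 = 8.
Pick's theorem gives I = A − B/2 + 1 = 291 − 8/2 + 1 = 288, so the closed region contains I + B = 288 + 8 = 296 lattice points.

296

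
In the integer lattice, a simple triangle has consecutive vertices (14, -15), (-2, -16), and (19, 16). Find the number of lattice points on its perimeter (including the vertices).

3

Along each edge there are gcd(|Δx|,|Δy|)+1 lattice points, so counting each shared vertex once the boundary has gcd(16,1) + gcd(21,32) + gcd(5,31) = 1+1+1 = 3.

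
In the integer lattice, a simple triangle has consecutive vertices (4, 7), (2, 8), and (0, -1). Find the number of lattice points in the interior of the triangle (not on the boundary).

Using the shoelace formula, 2A = |(4·8 − 2·7) + (2·(-1) − 0·8) + (0·7 − 4·(-1))| = 20, so the area is 10.
The number of boundary lattice points is Σ gcd(|Δx|,|Δy|) = gcd(2,1) + gcd(2,9) + gcd(4,8) = 1+1+4 = 6.
By Pick's theorem A = I + B/2 − 1, so I = 10 − 6/2 + 1 = 8.

8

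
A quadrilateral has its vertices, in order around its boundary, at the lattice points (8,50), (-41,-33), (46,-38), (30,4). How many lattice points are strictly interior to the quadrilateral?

The shoelace formula gives twice the area as |(8·(-33) − (-41)·50) + ((-41)·(-38) − 46·(-33)) + (46·4 − 30·(-38)) + (30·50 − 8·4)| = 7654, so the area is 3827.
The number of boundary lattice points is Σ gcd(|Δx|,|Δy|) = gcd(49,83) + gcd(87,5) + gcd(16,42) + gcd(22,46) = 1+1+2+2 = 6.
By Pick's theorem A = I + B/2 − 1, so I = 3827 − 6/2 + 1 = 3825.

3825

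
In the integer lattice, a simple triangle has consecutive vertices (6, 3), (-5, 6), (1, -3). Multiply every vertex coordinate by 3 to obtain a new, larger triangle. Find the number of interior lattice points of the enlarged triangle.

The shoelace formula gives twice the area as |(6·6 − (-5)·3) + ((-5)·(-3) − 1·6) + (1·3 − 6·(-3))| = 81, so the area is 81/2.
Summing gcd(|Δx|,|Δy|) over the edges gives the boundary count: gcd(11,3) + gcd(6,9) + gcd(5,6) = 1+3+1 = 5.
Scaling by 3 multiplies the area by 3² = 9 (so the new area is 729/2) and multiplies the boundary lattice-point count by 3, giving 15.
By Pick's theorem, the interior count of the dilated polygon is 729/2 − 15/2 + 1 = 358.

358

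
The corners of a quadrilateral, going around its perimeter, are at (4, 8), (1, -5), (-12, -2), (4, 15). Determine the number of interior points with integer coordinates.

Using the shoelace formula, 2A = |(4·(-5) − 1·8) + (1·(-2) − (-12)·(-5)) + ((-12)·15 − 4·(-2)) + (4·8 − 4·15)| = 290, so the area is 145.
Along each edge there are gcd(|Δx|,|Δy|)+1 lattice points, so counting each shared vertex once the boundary has gcd(3,13) + gcd(13,3) + gcd(16,17) + gcd(0,7) = 1+1+1+7 = 10.
Pick's theorem gives I = A − B/2 + 1 = 145 − 10/2 + 1 = 141.

141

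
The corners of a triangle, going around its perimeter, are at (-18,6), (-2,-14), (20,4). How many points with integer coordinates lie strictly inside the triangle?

By the shoelace formula, twice the signed area is |[(-18)·(-14) − (-2)·6] + [(-2)·4 − 20·(-14)] + [20·6 − (-18)·4]| = 728, so the area is 364.
Summing gcd(|Δx|,|Δy|) over the edges gives the boundary count: gcd(16,20) + gcd(22,18) + gcd(38,2) = 4+2+2 = 8.
Pick's theorem gives I = A − B/2 + 1 = 364 − 8/2 + 1 = 361.

361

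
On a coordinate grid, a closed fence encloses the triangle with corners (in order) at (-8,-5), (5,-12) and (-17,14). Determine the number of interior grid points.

By the shoelace formula, twice the signed area is |[(-8)·(-12) − 5·(-5)] + [5·14 − (-17)·(-12)] + [(-17)·(-5) − (-8)·14]| = 184, so the area is 92.
Summing gcd(|Δx|,|Δy|) over the edges gives the boundary count: gcd(13,7) + gcd(22,26) + gcd(9,19) = 1+2+1 = 4.
Pick's theorem gives I = A − B/2 + 1 = 92 − 4/2 + 1 = 91.

91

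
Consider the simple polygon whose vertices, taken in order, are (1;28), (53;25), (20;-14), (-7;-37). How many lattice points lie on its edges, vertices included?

Summing gcd(|Δx|,|Δy|) over the edges gives the boundary count: gcd(52,3) + gcd(33,39) + gcd(27,23) + gcd(8,65) = 1+3+1+1 = 6.

6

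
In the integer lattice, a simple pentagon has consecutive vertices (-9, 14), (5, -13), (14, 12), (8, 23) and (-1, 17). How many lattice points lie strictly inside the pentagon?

404

By the shoelace formula, twice the signed area is |[(-9)·(-13) − 5·14] + [5·12 − 14·(-13)] + [14·23 − 8·12] + [8·17 − (-1)·23] + [(-1)·14 − (-9)·17]| = 813, so the area is 813/2.
Summing gcd(|Δx|,|Δy|) over the edges gives the boundary count: gcd(14,27) + gcd(9,25) + gcd(6,11) + gcd(9,6) + gcd(8,3) = 1+1+1+3+1 = 7.
Pick's theorem gives I = A − B/2 + 1 = 813/2 − 7/2 + 1 = 404.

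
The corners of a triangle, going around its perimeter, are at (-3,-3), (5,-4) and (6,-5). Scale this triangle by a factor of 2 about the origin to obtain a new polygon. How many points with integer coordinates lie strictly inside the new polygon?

12

Using the shoelace formula, 2A = |((-3)·(-4) − 5·(-3)) + (5·(-5) − 6·(-4)) + (6·(-3) − (-3)·(-5))| = 7, so the area is 7/2.
Along each edge there are gcd(|Δx|,|Δy|)+1 lattice points, so counting each shared vertex once the boundary has gcd(8,1) + gcd(1,1) + gcd(9,2) = 1+1+1 = 3.
Scaling by 2 multiplies the area by 2² = 4 (so the new area is 14) and multiplies the boundary lattice-point count by 2, giving 6.
By Pick's theorem, the interior count of the dilated polygon is 14 − 6/2 + 1 = 12.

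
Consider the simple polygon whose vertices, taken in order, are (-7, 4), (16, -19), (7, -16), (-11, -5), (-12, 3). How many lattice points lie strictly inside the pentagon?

179

The shoelace formula gives twice the area as |[(-7)·(-19) − 16·4] + [16·(-16) − 7·(-19)] + [7·(-5) − (-11)·(-16)] + [(-11)·3 − (-12)·(-5)] + [(-12)·4 − (-7)·3]| = 385, so the area is 385/2.
The number of boundary lattice points is Σ gcd(|Δx|,|Δy|) = gcd(23,23) + gcd(9,3) + gcd(18,11) + gcd(1,8) + gcd(5,1) = 23+3+1+1+1 = 29.
Pick's theorem gives I = A − B/2 + 1 = 385/2 − 29/2 + 1 = 179.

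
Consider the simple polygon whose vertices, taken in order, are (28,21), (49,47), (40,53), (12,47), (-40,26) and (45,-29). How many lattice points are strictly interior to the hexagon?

The shoelace formula gives twice the area as |(28·47 − 49·21) + (49·53 − 40·47) + (40·47 − 12·53) + (12·26 − (-40)·47) + ((-40)·(-29) − 45·26) + (45·21 − 28·(-29))| = 6187, so the area is 3093.5.
Summing gcd(|Δx|,|Δy|) over the edges gives the boundary count: gcd(21,26) + gcd(9,6) + gcd(28,6) + gcd(52,21) + gcd(85,55) + gcd(17,50) = 1+3+2+1+5+1 = 13.
By Pick's theorem A = I + B/2 − 1, so I = 3093.5 − 13/2 + 1 = 3088.

3088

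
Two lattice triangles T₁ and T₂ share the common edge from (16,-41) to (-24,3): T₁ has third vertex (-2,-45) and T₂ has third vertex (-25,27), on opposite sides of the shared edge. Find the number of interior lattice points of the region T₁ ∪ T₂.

932

The union is the simple quadrilateral with vertices (16,-41), (-2,-45), (-24,3), (-25,27) in order.
By the shoelace formula, twice the signed area is |[16·(-45) − (-2)·(-41)] + [(-2)·3 − (-24)·(-45)] + [(-24)·27 − (-25)·3] + [(-25)·(-41) − 16·27]| = 1868, so the area is 934.
Along each edge there are gcd(|Δx|,|Δy|)+1 lattice points, so counting each shared vertex once the boundary has gcd(18,4) + gcd(22,48) + gcd(1,24) + gcd(41,68) = 2+2+1+1 = 6.
By Pick's theorem I = A − B/2 + 1 = 934 − 6/2 + 1 = 932.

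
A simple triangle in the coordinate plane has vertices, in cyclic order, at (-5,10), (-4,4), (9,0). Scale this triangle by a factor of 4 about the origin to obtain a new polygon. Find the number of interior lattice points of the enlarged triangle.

The shoelace formula gives twice the area as |[(-5)·4 − (-4)·10] + [(-4)·0 − 9·4] + [9·10 − (-5)·0]| = 74, so the area is 37.
Along each edge there are gcd(|Δx|,|Δy|)+1 lattice points, so counting each shared vertex once the boundary has gcd(1,6) + gcd(13,4) + gcd(14,10) = 1+1+2 = 4.
Scaling by 4 multiplies the area by 4² = 16 (so the new area is 592) and multiplies the boundary lattice-point count by 4, giving 16.
By Pick's theorem, the interior count of the dilated polygon is 592 − 16/2 + 1 = 585.

585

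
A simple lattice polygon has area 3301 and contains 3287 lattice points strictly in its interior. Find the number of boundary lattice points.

Pick's theorem gives A = I + B/2 − 1, so B = 2(A − I + 1) = 2(3301 − 3287 + 1) = 30.

30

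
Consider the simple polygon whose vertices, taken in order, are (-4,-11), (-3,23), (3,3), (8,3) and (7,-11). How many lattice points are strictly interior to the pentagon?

215

By the shoelace formula, twice the signed area is |((-4)·23 − (-3)·(-11)) + ((-3)·3 − 3·23) + (3·3 − 8·3) + (8·(-11) − 7·3) + (7·(-11) − (-4)·(-11))| = 448, so the area is 224.
Along each edge there are gcd(|Δx|,|Δy|)+1 lattice points, so counting each shared vertex once the boundary has gcd(1,34) + gcd(6,20) + gcd(5,0) + gcd(1,14) + gcd(11,0) = 1+2+5+1+11 = 20.
Pick's theorem gives I = A − B/2 + 1 = 224 − 20/2 + 1 = 215.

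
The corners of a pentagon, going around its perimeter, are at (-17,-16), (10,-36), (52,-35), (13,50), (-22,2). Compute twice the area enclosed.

Using the shoelace formula, 2A = |((-17)·(-36) − 10·(-16)) + (10·(-35) − 52·(-36)) + (52·50 − 13·(-35)) + (13·2 − (-22)·50) + ((-22)·(-16) − (-17)·2)| = 6861, so the area is 3430.5.

6861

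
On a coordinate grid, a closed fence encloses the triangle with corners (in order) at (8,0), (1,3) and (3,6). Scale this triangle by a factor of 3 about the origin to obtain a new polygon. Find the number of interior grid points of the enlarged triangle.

118

The shoelace formula gives twice the area as |(8·3 − 1·0) + (1·6 − 3·3) + (3·0 − 8·6)| = 27, so the area is 13.5.
Summing gcd(|Δx|,|Δy|) over the edges gives the boundary count: gcd(7,3) + gcd(2,3) + gcd(5,6) = 1+1+1 = 3.
Scaling by 3 multiplies the area by 3² = 9 (so the new area is 243/2) and multiplies the boundary lattice-point count by 3, giving 9.
By Pick's theorem, the interior count of the dilated polygon is 243/2 − 9/2 + 1 = 118.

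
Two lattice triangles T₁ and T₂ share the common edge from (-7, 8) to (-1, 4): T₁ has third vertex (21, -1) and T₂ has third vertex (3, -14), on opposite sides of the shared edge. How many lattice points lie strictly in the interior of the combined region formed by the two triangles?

73

The union is the simple quadrilateral with vertices (-7, 8), (21, -1), (-1, 4), (3, -14) in order.
By the shoelace formula, twice the signed area is |((-7)·(-1) − 21·8) + (21·4 − (-1)·(-1)) + ((-1)·(-14) − 3·4) + (3·8 − (-7)·(-14))| = 150, so the area is 75.
Along each edge there are gcd(|Δx|,|Δy|)+1 lattice points, so counting each shared vertex once the boundary has gcd(28,9) + gcd(22,5) + gcd(4,18) + gcd(10,22) = 1+1+2+2 = 6.
By Pick's theorem I = A − B/2 + 1 = 75 − 6/2 + 1 = 73.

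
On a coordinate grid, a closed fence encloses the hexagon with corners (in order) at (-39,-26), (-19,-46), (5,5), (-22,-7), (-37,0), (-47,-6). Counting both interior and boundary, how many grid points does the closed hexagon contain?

Using the shoelace formula, 2A = |[(-39)·(-46) − (-19)·(-26)] + [(-19)·5 − 5·(-46)] + [5·(-7) − (-22)·5] + [(-22)·0 − (-37)·(-7)] + [(-37)·(-6) − (-47)·0] + [(-47)·(-26) − (-39)·(-6)]| = 2461, so the area is 2461/2.
Along each edge there are gcd(|Δx|,|Δy|)+1 lattice points, so counting each shared vertex once the boundary has gcd(20,20) + gcd(24,51) + gcd(27,12) + gcd(15,7) + gcd(10,6) + gcd(8,20) = 20+3+3+1+2+4 = 33.
Pick's theorem gives I = A − B/2 + 1 = 2461/2 − 33/2 + 1 = 1215, so the closed region contains I + B = 1215 + 33 = 1248 lattice points.

1248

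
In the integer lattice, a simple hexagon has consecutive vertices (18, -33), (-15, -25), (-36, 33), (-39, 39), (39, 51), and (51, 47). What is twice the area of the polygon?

The shoelace formula gives twice the area as |[18·(-25) − (-15)·(-33)] + [(-15)·33 − (-36)·(-25)] + [(-36)·39 − (-39)·33] + [(-39)·51 − 39·39] + [39·47 − 51·51] + [51·(-33) − 18·47]| = 9264, so the area is 4632.

9264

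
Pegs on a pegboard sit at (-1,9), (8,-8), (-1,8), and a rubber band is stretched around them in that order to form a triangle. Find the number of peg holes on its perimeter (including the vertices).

Along each edge there are gcd(|Δx|,|Δy|)+1 lattice points, so counting each shared vertex once the boundary has gcd(9,17) + gcd(9,16) + gcd(0,1) = 1+1+1 = 3.

3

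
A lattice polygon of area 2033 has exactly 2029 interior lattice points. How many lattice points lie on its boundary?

10

Pick's theorem gives A = I + B/2 − 1, so B = 2(A − I + 1) = 2(2033 − 2029 + 1) = 10.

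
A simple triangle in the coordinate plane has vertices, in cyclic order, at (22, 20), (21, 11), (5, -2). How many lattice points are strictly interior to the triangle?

65

The shoelace formula gives twice the area as |[22·11 − 21·20] + [21·(-2) − 5·11] + [5·20 − 22·(-2)]| = 131, so the area is 65.5.
Summing gcd(|Δx|,|Δy|) over the edges gives the boundary count: gcd(1,9) + gcd(16,13) + gcd(17,22) = 1+1+1 = 3.
Pick's theorem gives I = A − B/2 + 1 = 65.5 − 3/2 + 1 = 65.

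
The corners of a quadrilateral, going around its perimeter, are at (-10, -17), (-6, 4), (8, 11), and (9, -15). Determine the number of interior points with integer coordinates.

377

The shoelace formula gives twice the area as |[(-10)·4 − (-6)·(-17)] + [(-6)·11 − 8·4] + [8·(-15) − 9·11] + [9·(-17) − (-10)·(-15)]| = 762, so the area is 381.
Summing gcd(|Δx|,|Δy|) over the edges gives the boundary count: gcd(4,21) + gcd(14,7) + gcd(1,26) + gcd(19,2) = 1+7+1+1 = 10.
Pick's theorem gives I = A − B/2 + 1 = 381 − 10/2 + 1 = 377.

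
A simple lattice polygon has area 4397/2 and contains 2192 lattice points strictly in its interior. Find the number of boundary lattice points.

Pick's theorem gives A = I + B/2 − 1, so B = 2(A − I + 1) = 2(4397/2 − 2192 + 1) = 15.

15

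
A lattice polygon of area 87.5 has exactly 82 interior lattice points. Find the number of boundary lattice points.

13

Pick's theorem gives A = I + B/2 − 1, so B = 2(A − I + 1) = 2(87.5 − 82 + 1) = 13.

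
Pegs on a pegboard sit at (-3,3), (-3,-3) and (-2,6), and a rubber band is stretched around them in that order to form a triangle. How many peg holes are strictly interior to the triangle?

Using the shoelace formula, 2A = |[(-3)·(-3) − (-3)·3] + [(-3)·6 − (-2)·(-3)] + [(-2)·3 − (-3)·6]| = 6, so the area is 3.
Along each edge there are gcd(|Δx|,|Δy|)+1 lattice points, so counting each shared vertex once the boundary has gcd(0,6) + gcd(1,9) + gcd(1,3) = 6+1+1 = 8.
By Pick's theorem A = I + B/2 − 1, so I = 3 − 8/2 + 1 = 0.

0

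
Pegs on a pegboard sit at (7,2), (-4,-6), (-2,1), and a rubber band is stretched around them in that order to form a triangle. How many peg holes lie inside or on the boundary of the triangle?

Using the shoelace formula, 2A = |(7·(-6) − (-4)·2) + ((-4)·1 − (-2)·(-6)) + ((-2)·2 − 7·1)| = 61, so the area is 30.5.
Summing gcd(|Δx|,|Δy|) over the edges gives the boundary count: gcd(11,8) + gcd(2,7) + gcd(9,1) = 1+1+1 = 3.
Pick's theorem gives I = A − B/2 + 1 = 30.5 − 3/2 + 1 = 30, so the closed region contains I + B = 30 + 3 = 33 lattice points.

33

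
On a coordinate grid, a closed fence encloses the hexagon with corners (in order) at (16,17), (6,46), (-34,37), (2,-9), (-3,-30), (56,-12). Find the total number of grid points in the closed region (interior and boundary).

2717

The shoelace formula gives twice the area as |(16·46 − 6·17) + (6·37 − (-34)·46) + ((-34)·(-9) − 2·37) + (2·(-30) − (-3)·(-9)) + ((-3)·(-12) − 56·(-30)) + (56·17 − 16·(-12))| = 5425, so the area is 5425/2.
Along each edge there are gcd(|Δx|,|Δy|)+1 lattice points, so counting each shared vertex once the boundary has gcd(10,29) + gcd(40,9) + gcd(36,46) + gcd(5,21) + gcd(59,18) + gcd(40,29) = 1+1+2+1+1+1 = 7.
Pick's theorem gives I = A − B/2 + 1 = 5425/2 − 7/2 + 1 = 2710, so the closed region contains I + B = 2710 + 7 = 2717 lattice points.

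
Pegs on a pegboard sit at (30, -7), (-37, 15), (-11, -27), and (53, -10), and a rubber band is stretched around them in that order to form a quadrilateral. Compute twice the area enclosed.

Using the shoelace formula, 2A = |[30·15 − (-37)·(-7)] + [(-37)·(-27) − (-11)·15] + [(-11)·(-10) − 53·(-27)] + [53·(-7) − 30·(-10)]| = 2825, so the area is 2825/2.

2825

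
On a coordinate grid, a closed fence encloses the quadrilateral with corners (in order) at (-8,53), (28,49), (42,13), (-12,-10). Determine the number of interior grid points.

2272

By the shoelace formula, twice the signed area is |[(-8)·49 − 28·53] + [28·13 − 42·49] + [42·(-10) − (-12)·13] + [(-12)·53 − (-8)·(-10)]| = 4550, so the area is 2275.
Summing gcd(|Δx|,|Δy|) over the edges gives the boundary count: gcd(36,4) + gcd(14,36) + gcd(54,23) + gcd(4,63) = 4+2+1+1 = 8.
By Pick's theorem A = I + B/2 − 1, so I = 2275 − 8/2 + 1 = 2272.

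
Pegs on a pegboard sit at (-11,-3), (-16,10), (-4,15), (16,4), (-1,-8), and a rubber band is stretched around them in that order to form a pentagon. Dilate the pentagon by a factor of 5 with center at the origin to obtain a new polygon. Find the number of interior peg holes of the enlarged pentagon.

10266

The shoelace formula gives twice the area as |[(-11)·10 − (-16)·(-3)] + [(-16)·15 − (-4)·10] + [(-4)·4 − 16·15] + [16·(-8) − (-1)·4] + [(-1)·(-3) − (-11)·(-8)]| = 823, so the area is 823/2.
Summing gcd(|Δx|,|Δy|) over the edges gives the boundary count: gcd(5,13) + gcd(12,5) + gcd(20,11) + gcd(17,12) + gcd(10,5) = 1+1+1+1+5 = 9.
Scaling by 5 multiplies the area by 5² = 25 (so the new area is 20575/2) and multiplies the boundary lattice-point count by 5, giving 45.
By Pick's theorem, the interior count of the dilated polygon is 20575/2 − 45/2 + 1 = 10266.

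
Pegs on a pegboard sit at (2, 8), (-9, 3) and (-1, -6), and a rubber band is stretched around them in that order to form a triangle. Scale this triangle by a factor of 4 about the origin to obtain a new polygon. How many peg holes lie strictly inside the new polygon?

The shoelace formula gives twice the area as |(2·3 − (-9)·8) + ((-9)·(-6) − (-1)·3) + ((-1)·8 − 2·(-6))| = 139, so the area is 69.5.
Summing gcd(|Δx|,|Δy|) over the edges gives the boundary count: gcd(11,5) + gcd(8,9) + gcd(3,14) = 1+1+1 = 3.
Scaling by 4 multiplies the area by 4² = 16 (so the new area is 1112) and multiplies the boundary lattice-point count by 4, giving 12.
By Pick's theorem, the interior count of the dilated polygon is 1112 − 12/2 + 1 = 1107.

1107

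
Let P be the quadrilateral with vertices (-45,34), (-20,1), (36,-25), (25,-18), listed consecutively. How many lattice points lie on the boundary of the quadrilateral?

The number of boundary lattice points is Σ gcd(|Δx|,|Δy|) = gcd(25,33) + gcd(56,26) + gcd(11,7) + gcd(70,52) = 1+2+1+2 = 6.

6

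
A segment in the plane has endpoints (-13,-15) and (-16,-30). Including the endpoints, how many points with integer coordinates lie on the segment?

4

The number of lattice points on a segment between lattice points is gcd(|Δx|,|Δy|) + 1 = gcd(3,15) + 1 = 3 + 1 = 4.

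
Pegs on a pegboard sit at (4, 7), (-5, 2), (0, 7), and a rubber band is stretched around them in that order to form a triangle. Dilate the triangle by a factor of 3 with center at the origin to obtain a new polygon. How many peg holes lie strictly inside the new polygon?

76

Using the shoelace formula, 2A = |[4·2 − (-5)·7] + [(-5)·7 − 0·2] + [0·7 − 4·7]| = 20, so the area is 10.
Summing gcd(|Δx|,|Δy|) over the edges gives the boundary count: gcd(9,5) + gcd(5,5) + gcd(4,0) = 1+5+4 = 10.
Scaling by 3 multiplies the area by 3² = 9 (so the new area is 90) and multiplies the boundary lattice-point count by 3, giving 30.
By Pick's theorem, the interior count of the dilated polygon is 90 − 30/2 + 1 = 76.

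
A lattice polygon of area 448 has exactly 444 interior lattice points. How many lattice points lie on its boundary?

Pick's theorem gives A = I + B/2 − 1, so B = 2(A − I + 1) = 2(448 − 444 + 1) = 10.

10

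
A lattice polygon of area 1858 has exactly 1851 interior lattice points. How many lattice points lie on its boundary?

Pick's theorem gives A = I + B/2 − 1, so B = 2(A − I + 1) = 2(1858 − 1851 + 1) = 16.

16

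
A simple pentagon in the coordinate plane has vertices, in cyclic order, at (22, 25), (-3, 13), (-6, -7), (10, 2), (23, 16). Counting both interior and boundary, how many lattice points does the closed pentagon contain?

By the shoelace formula, twice the signed area is |(22·13 − (-3)·25) + ((-3)·(-7) − (-6)·13) + ((-6)·2 − 10·(-7)) + (10·16 − 23·2) + (23·25 − 22·16)| = 855, so the area is 427.5.
Along each edge there are gcd(|Δx|,|Δy|)+1 lattice points, so counting each shared vertex once the boundary has gcd(25,12) + gcd(3,20) + gcd(16,9) + gcd(13,14) + gcd(1,9) = 1+1+1+1+1 = 5.
Pick's theorem gives I = A − B/2 + 1 = 427.5 − 5/2 + 1 = 426, so the closed region contains I + B = 426 + 5 = 431 lattice points.

431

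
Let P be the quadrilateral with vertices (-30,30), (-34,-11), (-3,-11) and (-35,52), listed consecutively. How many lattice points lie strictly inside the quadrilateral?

814

By the shoelace formula, twice the signed area is |[(-30)·(-11) − (-34)·30] + [(-34)·(-11) − (-3)·(-11)] + [(-3)·52 − (-35)·(-11)] + [(-35)·30 − (-30)·52]| = 1660, so the area is 830.
Summing gcd(|Δx|,|Δy|) over the edges gives the boundary count: gcd(4,41) + gcd(31,0) + gcd(32,63) + gcd(5,22) = 1+31+1+1 = 34.
By Pick's theorem A = I + B/2 − 1, so I = 830 − 34/2 + 1 = 814.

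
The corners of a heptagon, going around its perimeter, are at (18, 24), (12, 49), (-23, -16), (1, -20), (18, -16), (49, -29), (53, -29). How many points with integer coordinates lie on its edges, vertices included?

17

Summing gcd(|Δx|,|Δy|) over the edges gives the boundary count: gcd(6,25) + gcd(35,65) + gcd(24,4) + gcd(17,4) + gcd(31,13) + gcd(4,0) + gcd(35,53) = 1+5+4+1+1+4+1 = 17.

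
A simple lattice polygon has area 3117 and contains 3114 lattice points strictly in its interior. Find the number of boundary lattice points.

Pick's theorem gives A = I + B/2 − 1, so B = 2(A − I + 1) = 2(3117 − 3114 + 1) = 8.

8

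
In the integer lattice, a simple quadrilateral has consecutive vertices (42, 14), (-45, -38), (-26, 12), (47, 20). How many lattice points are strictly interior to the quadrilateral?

The shoelace formula gives twice the area as |[42·(-38) − (-45)·14] + [(-45)·12 − (-26)·(-38)] + [(-26)·20 − 47·12] + [47·14 − 42·20]| = 3760, so the area is 1880.
Summing gcd(|Δx|,|Δy|) over the edges gives the boundary count: gcd(87,52) + gcd(19,50) + gcd(73,8) + gcd(5,6) = 1+1+1+1 = 4.
By Pick's theorem A = I + B/2 − 1, so I = 1880 − 4/2 + 1 = 1879.

1879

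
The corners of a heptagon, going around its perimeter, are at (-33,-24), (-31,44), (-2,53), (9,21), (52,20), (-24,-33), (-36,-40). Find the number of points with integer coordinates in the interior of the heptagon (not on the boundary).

3548

The shoelace formula gives twice the area as |[(-33)·44 − (-31)·(-24)] + [(-31)·53 − (-2)·44] + [(-2)·21 − 9·53] + [9·20 − 52·21] + [52·(-33) − (-24)·20] + [(-24)·(-40) − (-36)·(-33)] + [(-36)·(-24) − (-33)·(-40)]| = 7102, so the area is 3551.
Along each edge there are gcd(|Δx|,|Δy|)+1 lattice points, so counting each shared vertex once the boundary has gcd(2,68) + gcd(29,9) + gcd(11,32) + gcd(43,1) + gcd(76,53) + gcd(12,7) + gcd(3,16) = 2+1+1+1+1+1+1 = 8.
By Pick's theorem A = I + B/2 − 1, so I = 3551 − 8/2 + 1 = 3548.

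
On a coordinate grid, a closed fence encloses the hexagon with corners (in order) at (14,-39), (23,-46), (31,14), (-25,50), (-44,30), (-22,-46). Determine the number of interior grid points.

4763

Using the shoelace formula, 2A = |(14·(-46) − 23·(-39)) + (23·14 − 31·(-46)) + (31·50 − (-25)·14) + ((-25)·30 − (-44)·50) + ((-44)·(-46) − (-22)·30) + ((-22)·(-39) − 14·(-46))| = 9537, so the area is 9537/2.
The number of boundary lattice points is Σ gcd(|Δx|,|Δy|) = gcd(9,7) + gcd(8,60) + gcd(56,36) + gcd(19,20) + gcd(22,76) + gcd(36,7) = 1+4+4+1+2+1 = 13.
Pick's theorem gives I = A − B/2 + 1 = 9537/2 − 13/2 + 1 = 4763.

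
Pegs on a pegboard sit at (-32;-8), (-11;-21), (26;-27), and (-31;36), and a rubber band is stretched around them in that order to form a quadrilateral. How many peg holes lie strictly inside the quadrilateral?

1461

By the shoelace formula, twice the signed area is |((-32)·(-21) − (-11)·(-8)) + ((-11)·(-27) − 26·(-21)) + (26·36 − (-31)·(-27)) + ((-31)·(-8) − (-32)·36)| = 2926, so the area is 1463.
Summing gcd(|Δx|,|Δy|) over the edges gives the boundary count: gcd(21,13) + gcd(37,6) + gcd(57,63) + gcd(1,44) = 1+1+3+1 = 6.
By Pick's theorem A = I + B/2 − 1, so I = 1463 − 6/2 + 1 = 1461.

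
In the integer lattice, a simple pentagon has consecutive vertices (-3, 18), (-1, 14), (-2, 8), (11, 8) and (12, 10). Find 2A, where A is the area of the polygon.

By the shoelace formula, twice the signed area is |[(-3)·14 − (-1)·18] + [(-1)·8 − (-2)·14] + [(-2)·8 − 11·8] + [11·10 − 12·8] + [12·18 − (-3)·10]| = 152, so the area is 76.

152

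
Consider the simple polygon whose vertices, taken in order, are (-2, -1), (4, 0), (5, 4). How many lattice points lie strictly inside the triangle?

11

By the shoelace formula, twice the signed area is |[(-2)·0 − 4·(-1)] + [4·4 − 5·0] + [5·(-1) − (-2)·4]| = 23, so the area is 23/2.
The number of boundary lattice points is Σ gcd(|Δx|,|Δy|) = gcd(6,1) + gcd(1,4) + gcd(7,5) = 1+1+1 = 3.
Pick's theorem gives I = A − B/2 + 1 = 23/2 − 3/2 + 1 = 11.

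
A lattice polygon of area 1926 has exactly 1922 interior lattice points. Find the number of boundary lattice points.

Pick's theorem gives A = I + B/2 − 1, so B = 2(A − I + 1) = 2(1926 − 1922 + 1) = 10.

10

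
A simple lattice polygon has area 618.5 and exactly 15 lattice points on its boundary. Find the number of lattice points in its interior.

612

Pick's theorem A = I + B/2 − 1 rearranges to I = A − B/2 + 1 = 618.5 − 15/2 + 1 = 612.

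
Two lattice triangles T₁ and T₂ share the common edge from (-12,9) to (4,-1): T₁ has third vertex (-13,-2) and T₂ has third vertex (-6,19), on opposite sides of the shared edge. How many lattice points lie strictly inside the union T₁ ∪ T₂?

The union is the simple quadrilateral with vertices (-12,9), (-13,-2), (4,-1), (-6,19) in order.
The shoelace formula gives twice the area as |((-12)·(-2) − (-13)·9) + ((-13)·(-1) − 4·(-2)) + (4·19 − (-6)·(-1)) + ((-6)·9 − (-12)·19)| = 406, so the area is 203.
The number of boundary lattice points is Σ gcd(|Δx|,|Δy|) = gcd(1,11) + gcd(17,1) + gcd(10,20) + gcd(6,10) = 1+1+10+2 = 14.
By Pick's theorem I = A − B/2 + 1 = 203 − 14/2 + 1 = 197.

197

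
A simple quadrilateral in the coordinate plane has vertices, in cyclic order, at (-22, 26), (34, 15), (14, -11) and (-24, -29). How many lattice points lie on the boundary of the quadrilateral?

6

Summing gcd(|Δx|,|Δy|) over the edges gives the boundary count: gcd(56,11) + gcd(20,26) + gcd(38,18) + gcd(2,55) = 1+2+2+1 = 6.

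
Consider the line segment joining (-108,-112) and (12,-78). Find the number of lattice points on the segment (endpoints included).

The number of lattice points on a segment between lattice points is gcd(|Δx|,|Δy|) + 1 = gcd(120,34) + 1 = 2 + 1 = 3.

3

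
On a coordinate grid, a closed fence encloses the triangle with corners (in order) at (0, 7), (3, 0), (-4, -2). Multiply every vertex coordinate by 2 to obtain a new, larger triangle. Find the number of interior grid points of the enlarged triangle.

108

The shoelace formula gives twice the area as |[0·0 − 3·7] + [3·(-2) − (-4)·0] + [(-4)·7 − 0·(-2)]| = 55, so the area is 27.5.
The number of boundary lattice points is Σ gcd(|Δx|,|Δy|) = gcd(3,7) + gcd(7,2) + gcd(4,9) = 1+1+1 = 3.
Scaling by 2 multiplies the area by 2² = 4 (so the new area is 110) and multiplies the boundary lattice-point count by 2, giving 6.
By Pick's theorem, the interior count of the dilated polygon is 110 − 6/2 + 1 = 108.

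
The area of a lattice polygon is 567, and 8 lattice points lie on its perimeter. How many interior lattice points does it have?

From Pick's theorem, I = A − B/2 + 1 = 567 − 8/2 + 1 = 564.

564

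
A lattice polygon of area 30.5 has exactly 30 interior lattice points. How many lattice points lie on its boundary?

Pick's theorem gives A = I + B/2 − 1, so B = 2(A − I + 1) = 2(30.5 − 30 + 1) = 3.

3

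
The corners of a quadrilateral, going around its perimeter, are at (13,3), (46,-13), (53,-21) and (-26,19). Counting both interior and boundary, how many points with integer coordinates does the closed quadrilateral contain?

By the shoelace formula, twice the signed area is |(13·(-13) − 46·3) + (46·(-21) − 53·(-13)) + (53·19 − (-26)·(-21)) + ((-26)·3 − 13·19)| = 448, so the area is 224.
Summing gcd(|Δx|,|Δy|) over the edges gives the boundary count: gcd(33,16) + gcd(7,8) + gcd(79,40) + gcd(39,16) = 1+1+1+1 = 4.
Pick's theorem gives I = A − B/2 + 1 = 224 − 4/2 + 1 = 223, so the closed region contains I + B = 223 + 4 = 227 lattice points.

227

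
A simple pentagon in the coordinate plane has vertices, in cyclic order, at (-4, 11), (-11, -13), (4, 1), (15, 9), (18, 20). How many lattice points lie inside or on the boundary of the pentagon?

329

By the shoelace formula, twice the signed area is |((-4)·(-13) − (-11)·11) + ((-11)·1 − 4·(-13)) + (4·9 − 15·1) + (15·20 − 18·9) + (18·11 − (-4)·20)| = 651, so the area is 651/2.
Summing gcd(|Δx|,|Δy|) over the edges gives the boundary count: gcd(7,24) + gcd(15,14) + gcd(11,8) + gcd(3,11) + gcd(22,9) = 1+1+1+1+1 = 5.
Pick's theorem gives I = A − B/2 + 1 = 651/2 − 5/2 + 1 = 324, so the closed region contains I + B = 324 + 5 = 329 lattice points.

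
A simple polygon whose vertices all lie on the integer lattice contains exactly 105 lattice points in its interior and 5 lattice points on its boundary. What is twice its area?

Pick's theorem states A = I + B/2 − 1, so A = 105 + 5/2 − 1 = 213/2.
Hence 2A = 213.

213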